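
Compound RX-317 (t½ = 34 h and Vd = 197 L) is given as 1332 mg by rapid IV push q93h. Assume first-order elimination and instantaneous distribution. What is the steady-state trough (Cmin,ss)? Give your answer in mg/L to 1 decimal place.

τ/t½ = 93/34 ≈ 2.7353, so fraction remaining f = (1/2)^(93/34) ≈ 0.1502.
At steady state, accumulation factor R = 1/(1 − e^(−kτ)) ≈ 1.1767.
Each bolus raises the concentration by D/Vd = 1332/197 ≈ 6.761 mg/L.
Steady-state peak Cmax,ss = C₀·R ≈ 6.761 × 1.1767 ≈ 7.956 mg/L.
Steady-state trough Cmin,ss = Cmax,ss·f ≈ 7.956 × 0.1502 ≈ 1.195 mg/L.

1.2 mg/L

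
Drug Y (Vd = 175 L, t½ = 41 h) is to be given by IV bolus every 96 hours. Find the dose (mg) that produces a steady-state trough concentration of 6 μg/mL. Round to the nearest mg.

τ/t½ = 96/41 ≈ 2.3415, so f = (1/2)^(96/41) ≈ 0.197310.
Cmin,ss = (D/Vd)·f/(1−f), so D = Cmin,ss·Vd·(1−f)/f.
D = 6 × 175 × (1−f)/f ≈ 6 × 175 × 4.06817 ≈ 4271.58 mg.

4272 mg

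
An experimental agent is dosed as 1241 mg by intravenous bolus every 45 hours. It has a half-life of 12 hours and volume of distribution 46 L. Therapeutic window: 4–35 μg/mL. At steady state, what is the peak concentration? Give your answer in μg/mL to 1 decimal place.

29.1 μg/mL

k = ln2/t½ = ln2/12 ≈ 0.057762 h⁻¹; fraction remaining f = e^(−kτ) = e^(−0.057762×45) ≈ 0.0743.
Accumulation ratio R = 1/(1 − f) ≈ 1/0.9257 ≈ 1.0803.
Each bolus raises the concentration by D/Vd = 1241/46 ≈ 26.978 μg/mL.
Steady-state peak Cmax,ss = C₀·R ≈ 26.978 × 1.0803 ≈ 29.144 μg/mL.
Peak 29.1 μg/mL vs MTC 35 μg/mL: below toxic threshold.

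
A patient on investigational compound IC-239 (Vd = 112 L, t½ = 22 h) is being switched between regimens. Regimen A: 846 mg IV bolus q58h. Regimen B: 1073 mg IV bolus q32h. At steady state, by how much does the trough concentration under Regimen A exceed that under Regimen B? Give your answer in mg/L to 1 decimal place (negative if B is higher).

-4.1 mg/L

Regimen A: f = (1/2)^(58/22) ≈ 0.1608; Cmin,ss = (846/112)·f/(1−f) ≈ 1.447 mg/L.
Regimen B: f = (1/2)^(32/22) ≈ 0.3649; Cmin,ss = (1073/112)·f/(1−f) ≈ 5.504 mg/L.
Difference ≈ 1.447 − 5.504 ≈ -4.057 mg/L.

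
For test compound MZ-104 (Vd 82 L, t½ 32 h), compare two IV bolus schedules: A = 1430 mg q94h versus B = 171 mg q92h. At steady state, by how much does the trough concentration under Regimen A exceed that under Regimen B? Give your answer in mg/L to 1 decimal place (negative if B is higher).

Regimen A: f = (1/2)^(94/32) ≈ 0.1305; Cmin,ss = (1430/82)·f/(1−f) ≈ 2.617 mg/L.
Regimen B: f = (1/2)^(92/32) ≈ 0.1363; Cmin,ss = (171/82)·f/(1−f) ≈ 0.329 mg/L.
Difference ≈ 2.617 − 0.329 ≈ 2.288 mg/L.

2.3 mg/L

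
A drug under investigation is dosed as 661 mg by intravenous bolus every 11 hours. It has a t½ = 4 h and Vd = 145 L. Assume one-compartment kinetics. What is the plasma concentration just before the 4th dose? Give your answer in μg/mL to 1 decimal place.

f = (1/2)^(τ/t½) = (1/2)^(11/4) ≈ 0.1487.
C₀ = D/Vd = 661/145 ≈ 4.559 μg/mL.
Before the 4th dose, 3 doses have been given. Superposition: Cmin = C₀·(f + f² + … + f^3).
≈ 4.559 × (0.1487 + 0.0221 + 0.0033) ≈ 4.559 × 0.1741 ≈ 0.794 μg/mL.

0.8 μg/mL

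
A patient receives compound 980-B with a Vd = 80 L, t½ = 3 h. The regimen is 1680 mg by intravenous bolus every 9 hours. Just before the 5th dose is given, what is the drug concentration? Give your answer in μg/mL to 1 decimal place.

f = (1/2)^(τ/t½) = (1/2)^(9/3) ≈ 0.1250.
C₀ = D/Vd = 1680/80 ≈ 21.000 μg/mL.
Before the 5th dose, 4 doses have been given. Superposition: Cmin = C₀·(f + f² + … + f^4).
≈ 21.000 × (0.1250 + 0.0156 + 0.0020 + 0.0002) ≈ 21.000 × 0.1428 ≈ 2.999 μg/mL.

3.0 μg/mL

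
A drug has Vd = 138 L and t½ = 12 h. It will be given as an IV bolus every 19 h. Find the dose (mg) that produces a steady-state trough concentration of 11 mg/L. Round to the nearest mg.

τ/t½ = 19/12 ≈ 1.5833, so f = (1/2)^(19/12) ≈ 0.333710.
Cmin,ss = (D/Vd)·f/(1−f), so D = Cmin,ss·Vd·(1−f)/f.
D = 11 × 138 × (1−f)/f ≈ 11 × 138 × 1.99661 ≈ 3030.85 mg.

3031 mg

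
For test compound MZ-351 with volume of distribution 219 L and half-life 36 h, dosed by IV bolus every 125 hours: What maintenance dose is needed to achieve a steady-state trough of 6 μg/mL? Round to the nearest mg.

13269 mg

τ/t½ = 125/36 ≈ 3.4722, so f = (1/2)^(125/36) ≈ 0.090107.
Cmin,ss = (D/Vd)·f/(1−f), so D = Cmin,ss·Vd·(1−f)/f.
D = 6 × 219 × (1−f)/f ≈ 6 × 219 × 10.09792 ≈ 13268.67 mg.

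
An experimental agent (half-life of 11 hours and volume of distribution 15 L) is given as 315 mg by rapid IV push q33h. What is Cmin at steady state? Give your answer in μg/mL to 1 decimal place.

The dosing interval is 3 half-lives, so f = 2^(−3) = 0.125.
At steady state, R = 1/(1 − 0.125) = 8/7.
Single-dose peak C₀ = D/Vd = 315/15 = 21 μg/mL.
Steady-state peak Cmax,ss = C₀·R = 21 × 8/7 ≈ 24.000 μg/mL.
Steady-state trough Cmin,ss = Cmax,ss·f ≈ 24.000 × 0.125 ≈ 3.000 μg/mL.

3.0 μg/mL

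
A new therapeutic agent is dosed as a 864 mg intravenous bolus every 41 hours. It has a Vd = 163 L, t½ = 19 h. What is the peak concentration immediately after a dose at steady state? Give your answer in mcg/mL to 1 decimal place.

6.8 mcg/mL

τ/t½ = 41/19 ≈ 2.1579, so fraction remaining f = (1/2)^(41/19) ≈ 0.2241.
At steady state, accumulation factor R = 1/(1 − e^(−kτ)) ≈ 1.2888.
Each bolus raises the concentration by D/Vd = 864/163 ≈ 5.301 mcg/mL.
Steady-state peak Cmax,ss = C₀·R ≈ 5.301 × 1.2888 ≈ 6.832 mcg/mL.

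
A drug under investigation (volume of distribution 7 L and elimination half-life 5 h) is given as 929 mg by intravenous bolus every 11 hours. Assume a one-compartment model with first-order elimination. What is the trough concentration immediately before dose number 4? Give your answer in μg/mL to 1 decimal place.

36.5 μg/mL

f = (1/2)^(τ/t½) = (1/2)^(11/5) ≈ 0.2176.
C₀ = D/Vd = 929/7 ≈ 132.714 μg/mL.
Before the 4th dose, 3 doses have been given. Superposition: Cmin = C₀·(f + f² + … + f^3).
≈ 132.714 × (0.2176 + 0.0473 + 0.0103) ≈ 132.714 × 0.2752 ≈ 36.523 μg/mL.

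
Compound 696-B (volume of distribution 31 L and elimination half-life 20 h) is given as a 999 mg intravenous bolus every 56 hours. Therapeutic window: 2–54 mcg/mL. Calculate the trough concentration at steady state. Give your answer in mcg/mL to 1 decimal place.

5.4 mcg/mL

τ/t½ = 56/20 ≈ 2.8, so fraction remaining f = (1/2)^(56/20) ≈ 0.1436.
At steady state, accumulation factor R = 1/(1 − e^(−kτ)) ≈ 1.1677.
Each bolus raises the concentration by D/Vd = 999/31 ≈ 32.226 mcg/mL.
Steady-state peak Cmax,ss = C₀·R ≈ 32.226 × 1.1677 ≈ 37.630 mcg/mL.
One interval later, Cmin,ss = Cmax,ss·e^(−kτ) ≈ 37.630 × 0.1436 ≈ 5.404 mcg/mL.
Trough 5.4 mcg/mL vs MEC 2 mcg/mL: adequate.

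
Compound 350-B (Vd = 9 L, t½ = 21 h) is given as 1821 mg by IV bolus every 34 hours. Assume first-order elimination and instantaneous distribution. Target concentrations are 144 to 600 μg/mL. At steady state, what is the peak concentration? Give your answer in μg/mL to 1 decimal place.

300.0 μg/mL

k = ln2/t½ = ln2/21 ≈ 0.033007 h⁻¹; fraction remaining f = e^(−kτ) = e^(−0.033007×34) ≈ 0.3256.
Accumulation ratio R = 1/(1 − f) ≈ 1/0.6744 ≈ 1.4828.
Each bolus raises the concentration by D/Vd = 1821/9 ≈ 202.333 μg/mL.
Steady-state peak Cmax,ss = C₀·R ≈ 202.333 × 1.4828 ≈ 300.019 μg/mL.
Peak 300.0 μg/mL vs MTC 600 μg/mL: below toxic threshold.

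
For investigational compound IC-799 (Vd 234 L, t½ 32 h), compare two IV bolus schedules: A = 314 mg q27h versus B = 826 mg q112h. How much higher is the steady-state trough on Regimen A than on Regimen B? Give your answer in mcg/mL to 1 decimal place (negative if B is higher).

1.3 mcg/mL

Regimen A: f = (1/2)^(27/32) ≈ 0.5572; Cmin,ss = (314/234)·f/(1−f) ≈ 1.689 mcg/mL.
Regimen B: f = (1/2)^(112/32) ≈ 0.0884; Cmin,ss = (826/234)·f/(1−f) ≈ 0.342 mcg/mL.
Difference ≈ 1.689 − 0.342 ≈ 1.347 mcg/mL.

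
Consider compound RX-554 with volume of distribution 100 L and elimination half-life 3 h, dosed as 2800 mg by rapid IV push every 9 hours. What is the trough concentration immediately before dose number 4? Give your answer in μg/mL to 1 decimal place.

f = (1/2)^(τ/t½) = (1/2)^(9/3) ≈ 0.1250.
C₀ = D/Vd = 2800/100 ≈ 28.000 μg/mL.
Before the 4th dose, 3 doses have been given. Superposition: Cmin = C₀·(f + f² + … + f^3).
≈ 28.000 × (0.1250 + 0.0156 + 0.0020) ≈ 28.000 × 0.1426 ≈ 3.993 μg/mL.

4.0 μg/mL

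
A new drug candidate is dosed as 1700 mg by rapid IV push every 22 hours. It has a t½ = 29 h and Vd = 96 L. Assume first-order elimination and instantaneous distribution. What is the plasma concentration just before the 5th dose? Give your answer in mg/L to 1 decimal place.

22.5 mg/L

f = (1/2)^(τ/t½) = (1/2)^(22/29) ≈ 0.5911.
C₀ = D/Vd = 1700/96 ≈ 17.708 mg/L.
Before the 5th dose, 4 doses have been given. Superposition: Cmin = C₀·(f + f² + … + f^4).
≈ 17.708 × (0.5911 + 0.3494 + 0.2065 + 0.1221) ≈ 17.708 × 1.2691 ≈ 22.473 mg/L.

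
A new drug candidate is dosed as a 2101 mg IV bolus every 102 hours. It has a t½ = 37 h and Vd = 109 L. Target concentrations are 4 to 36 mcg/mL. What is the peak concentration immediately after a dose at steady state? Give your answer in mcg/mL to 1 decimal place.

22.6 mcg/mL

Over one 102-h interval, 102/37 ≈ 2.7568 half-lives elapse, leaving f ≈ 0.1480 of each dose.
At steady state, accumulation factor R = 1/(1 − e^(−kτ)) ≈ 1.1737.
Each bolus raises the concentration by D/Vd = 2101/109 ≈ 19.275 mcg/mL.
Cmax,ss = C₀/(1 − f) ≈ 19.275/0.8520 ≈ 22.623 mcg/mL.
Peak 22.6 mcg/mL vs MTC 36 mcg/mL: below toxic threshold.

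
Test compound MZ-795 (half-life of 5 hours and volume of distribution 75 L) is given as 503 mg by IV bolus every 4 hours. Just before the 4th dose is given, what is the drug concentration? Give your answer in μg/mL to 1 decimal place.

7.3 μg/mL

f = (1/2)^(τ/t½) = (1/2)^(4/5) ≈ 0.5743.
C₀ = D/Vd = 503/75 ≈ 6.707 μg/mL.
Before the 4th dose, 3 doses have been given. Superposition: Cmin = C₀·(f + f² + … + f^3).
≈ 6.707 × (0.5743 + 0.3298 + 0.1894) ≈ 6.707 × 1.0935 ≈ 7.334 μg/mL.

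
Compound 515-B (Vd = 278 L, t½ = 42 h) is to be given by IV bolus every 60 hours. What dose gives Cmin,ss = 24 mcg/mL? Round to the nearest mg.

11288 mg

τ/t½ = 60/42 ≈ 1.4286, so f = (1/2)^(60/42) ≈ 0.371499.
Cmin,ss = (D/Vd)·f/(1−f), so D = Cmin,ss·Vd·(1−f)/f.
D = 24 × 278 × (1−f)/f ≈ 24 × 278 × 1.69180 ≈ 11287.69 mg.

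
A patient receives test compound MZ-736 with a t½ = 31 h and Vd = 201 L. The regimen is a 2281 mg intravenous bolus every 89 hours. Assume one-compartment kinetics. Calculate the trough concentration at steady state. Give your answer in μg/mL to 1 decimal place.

1.8 μg/mL

Over one 89-h interval, 89/31 ≈ 2.871 half-lives elapse, leaving f ≈ 0.1367 of each dose.
Accumulation ratio R = 1/(1 − f) ≈ 1/0.8633 ≈ 1.1583.
Single-dose peak C₀ = D/Vd = 2281/201 ≈ 11.348 μg/mL.
Cmax,ss = C₀/(1 − f) ≈ 11.348/0.8633 ≈ 13.145 μg/mL.
One interval later, Cmin,ss = Cmax,ss·e^(−kτ) ≈ 13.145 × 0.1367 ≈ 1.797 μg/mL.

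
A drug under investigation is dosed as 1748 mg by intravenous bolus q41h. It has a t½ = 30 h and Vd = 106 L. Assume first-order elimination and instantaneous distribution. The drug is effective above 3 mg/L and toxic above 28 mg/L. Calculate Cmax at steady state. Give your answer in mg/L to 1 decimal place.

k = ln2/t½ = ln2/30 ≈ 0.023105 h⁻¹; fraction remaining f = e^(−kτ) = e^(−0.023105×41) ≈ 0.3878.
Accumulation ratio R = 1/(1 − f) ≈ 1/0.6122 ≈ 1.6335.
Each bolus raises the concentration by D/Vd = 1748/106 ≈ 16.491 mg/L.
Cmax,ss = C₀/(1 − f) ≈ 16.491/0.6122 ≈ 26.937 mg/L.
Peak 26.9 mg/L vs MTC 28 mg/L: below toxic threshold.

26.9 mg/L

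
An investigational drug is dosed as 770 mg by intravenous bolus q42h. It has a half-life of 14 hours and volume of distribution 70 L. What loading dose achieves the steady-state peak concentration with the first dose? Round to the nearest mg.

f = (1/2)^(42/14) ≈ 0.125000; accumulation ratio R = 1/(1−f) ≈ 1.14286.
Loading dose to hit Cmax,ss on first dose: D_load = D_maint·R ≈ 770 × 1.14286 ≈ 880.00 mg.

880 mg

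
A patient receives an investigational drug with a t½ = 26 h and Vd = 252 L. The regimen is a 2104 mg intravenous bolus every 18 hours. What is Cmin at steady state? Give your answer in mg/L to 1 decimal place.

k = ln2/t½ = ln2/26 ≈ 0.026660 h⁻¹; fraction remaining f = e^(−kτ) = e^(−0.026660×18) ≈ 0.6189.
Accumulation ratio R = 1/(1 − f) ≈ 1/0.3811 ≈ 2.6240.
Each bolus raises the concentration by D/Vd = 2104/252 ≈ 8.349 mg/L.
Cmax,ss = C₀/(1 − f) ≈ 8.349/0.3811 ≈ 21.908 mg/L.
Steady-state trough Cmin,ss = Cmax,ss·f ≈ 21.908 × 0.6189 ≈ 13.559 mg/L.

13.6 mg/L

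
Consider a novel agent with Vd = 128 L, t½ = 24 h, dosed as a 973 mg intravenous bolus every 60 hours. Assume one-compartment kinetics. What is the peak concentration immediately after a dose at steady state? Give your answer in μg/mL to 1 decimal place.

9.2 μg/mL

τ/t½ = 60/24 ≈ 2.5, so fraction remaining f = (1/2)^(60/24) ≈ 0.1768.
At steady state, accumulation factor R = 1/(1 − e^(−kτ)) ≈ 1.2148.
Single-dose peak C₀ = D/Vd = 973/128 ≈ 7.602 μg/mL.
Steady-state peak Cmax,ss = C₀·R ≈ 7.602 × 1.2148 ≈ 9.235 μg/mL.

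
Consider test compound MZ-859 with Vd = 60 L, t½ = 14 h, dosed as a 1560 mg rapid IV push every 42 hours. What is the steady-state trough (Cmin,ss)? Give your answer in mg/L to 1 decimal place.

3.7 mg/L

The dosing interval is 3 half-lives, so f = 2^(−3) = 0.125.
At steady state, R = 1/(1 − 0.125) = 8/7.
Single-dose peak C₀ = D/Vd = 1560/60 = 26 mg/L.
Steady-state peak Cmax,ss = C₀·R = 26 × 8/7 ≈ 29.714 mg/L.
Steady-state trough Cmin,ss = Cmax,ss·f ≈ 29.714 × 0.125 ≈ 3.714 mg/L.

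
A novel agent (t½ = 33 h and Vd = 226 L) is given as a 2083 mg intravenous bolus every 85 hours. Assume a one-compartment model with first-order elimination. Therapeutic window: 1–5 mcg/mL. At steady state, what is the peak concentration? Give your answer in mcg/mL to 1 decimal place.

11.1 mcg/mL

k = ln2/t½ = ln2/33 ≈ 0.021004 h⁻¹; fraction remaining f = e^(−kτ) = e^(−0.021004×85) ≈ 0.1677.
At steady state, accumulation factor R = 1/(1 − e^(−kτ)) ≈ 1.2015.
Each bolus raises the concentration by D/Vd = 2083/226 ≈ 9.217 mcg/mL.
Steady-state peak Cmax,ss = C₀·R ≈ 9.217 × 1.2015 ≈ 11.074 mcg/mL.
Peak 11.1 mcg/mL vs MTC 5 mcg/mL: exceeds toxic threshold.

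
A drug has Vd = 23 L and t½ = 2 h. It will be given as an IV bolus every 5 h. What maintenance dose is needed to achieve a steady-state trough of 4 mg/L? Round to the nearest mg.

τ/t½ = 5/2 ≈ 2.5, so f = (1/2)^(5/2) ≈ 0.176777.
Cmin,ss = (D/Vd)·f/(1−f), so D = Cmin,ss·Vd·(1−f)/f.
D = 4 × 23 × (1−f)/f ≈ 4 × 23 × 4.65684 ≈ 428.43 mg.

428 mg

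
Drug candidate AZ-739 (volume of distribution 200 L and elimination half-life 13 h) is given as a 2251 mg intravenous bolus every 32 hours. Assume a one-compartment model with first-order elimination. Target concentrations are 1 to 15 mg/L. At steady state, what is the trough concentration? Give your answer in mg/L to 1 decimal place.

2.5 mg/L

k = ln2/t½ = ln2/13 ≈ 0.053319 h⁻¹; fraction remaining f = e^(−kτ) = e^(−0.053319×32) ≈ 0.1816.
Accumulation ratio R = 1/(1 − f) ≈ 1/0.8184 ≈ 1.2219.
Single-dose peak C₀ = D/Vd = 2251/200 ≈ 11.255 mg/L.
Cmax,ss = C₀/(1 − f) ≈ 11.255/0.8184 ≈ 13.752 mg/L.
One interval later, Cmin,ss = Cmax,ss·e^(−kτ) ≈ 13.752 × 0.1816 ≈ 2.497 mg/L.
Trough 2.5 mg/L vs MEC 1 mg/L: adequate.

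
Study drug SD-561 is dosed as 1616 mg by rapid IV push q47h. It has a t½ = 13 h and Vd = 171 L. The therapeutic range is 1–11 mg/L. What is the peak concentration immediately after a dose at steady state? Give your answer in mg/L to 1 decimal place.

τ/t½ = 47/13 ≈ 3.6154, so fraction remaining f = (1/2)^(47/13) ≈ 0.0816.
At steady state, accumulation factor R = 1/(1 − e^(−kτ)) ≈ 1.0889.
Each bolus raises the concentration by D/Vd = 1616/171 ≈ 9.450 mg/L.
Steady-state peak Cmax,ss = C₀·R ≈ 9.450 × 1.0889 ≈ 10.290 mg/L.
Peak 10.3 mg/L vs MTC 11 mg/L: below toxic threshold.

10.3 mg/L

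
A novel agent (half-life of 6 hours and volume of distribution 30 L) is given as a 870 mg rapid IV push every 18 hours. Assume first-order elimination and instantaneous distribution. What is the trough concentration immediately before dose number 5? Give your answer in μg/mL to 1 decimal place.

f = (1/2)^(τ/t½) = (1/2)^(18/6) ≈ 0.1250.
C₀ = D/Vd = 870/30 ≈ 29.000 μg/mL.
Before the 5th dose, 4 doses have been given. Superposition: Cmin = C₀·(f + f² + … + f^4).
≈ 29.000 × (0.1250 + 0.0156 + 0.0020 + 0.0002) ≈ 29.000 × 0.1428 ≈ 4.141 μg/mL.

4.1 μg/mL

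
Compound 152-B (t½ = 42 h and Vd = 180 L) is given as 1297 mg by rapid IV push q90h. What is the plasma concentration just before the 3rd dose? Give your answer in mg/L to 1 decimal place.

2.0 mg/L

f = (1/2)^(τ/t½) = (1/2)^(90/42) ≈ 0.2264.
C₀ = D/Vd = 1297/180 ≈ 7.206 mg/L.
Before the 3rd dose, 2 doses have been given. Superposition: Cmin = C₀·(f + f²).
≈ 7.206 × (0.2264 + 0.0513) ≈ 7.206 × 0.2777 ≈ 2.001 mg/L.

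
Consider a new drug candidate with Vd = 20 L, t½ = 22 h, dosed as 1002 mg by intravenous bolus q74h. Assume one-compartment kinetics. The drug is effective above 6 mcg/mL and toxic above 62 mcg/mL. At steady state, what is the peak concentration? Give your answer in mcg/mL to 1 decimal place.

55.5 mcg/mL

Over one 74-h interval, 74/22 ≈ 3.3636 half-lives elapse, leaving f ≈ 0.0972 of each dose.
Accumulation ratio R = 1/(1 − f) ≈ 1/0.9028 ≈ 1.1077.
Single-dose peak C₀ = D/Vd = 1002/20 ≈ 50.100 mcg/mL.
Steady-state peak Cmax,ss = C₀·R ≈ 50.100 × 1.1077 ≈ 55.496 mcg/mL.
Peak 55.5 mcg/mL vs MTC 62 mcg/mL: below toxic threshold.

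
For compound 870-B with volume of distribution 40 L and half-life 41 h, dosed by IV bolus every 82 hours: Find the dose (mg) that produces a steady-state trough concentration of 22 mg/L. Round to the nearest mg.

2640 mg

τ/t½ = 82/41 ≈ 2, so f = (1/2)^(82/41) ≈ 0.250000.
Cmin,ss = (D/Vd)·f/(1−f), so D = Cmin,ss·Vd·(1−f)/f.
D = 22 × 40 × (1−f)/f ≈ 22 × 40 × 3.00000 ≈ 2640.00 mg.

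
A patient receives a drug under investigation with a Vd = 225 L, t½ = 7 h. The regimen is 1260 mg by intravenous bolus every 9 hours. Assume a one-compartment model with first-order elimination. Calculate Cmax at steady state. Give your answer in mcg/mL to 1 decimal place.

Over one 9-h interval, 9/7 ≈ 1.2857 half-lives elapse, leaving f ≈ 0.4102 of each dose.
Accumulation ratio R = 1/(1 − f) ≈ 1/0.5898 ≈ 1.6955.
Each bolus raises the concentration by D/Vd = 1260/225 ≈ 5.600 mcg/mL.
Steady-state peak Cmax,ss = C₀·R ≈ 5.600 × 1.6955 ≈ 9.495 mcg/mL.

9.5 mcg/mL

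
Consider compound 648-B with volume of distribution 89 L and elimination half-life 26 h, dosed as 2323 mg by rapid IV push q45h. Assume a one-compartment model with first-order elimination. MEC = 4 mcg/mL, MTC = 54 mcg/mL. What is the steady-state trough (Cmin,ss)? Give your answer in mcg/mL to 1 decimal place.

11.3 mcg/mL

τ/t½ = 45/26 ≈ 1.7308, so fraction remaining f = (1/2)^(45/26) ≈ 0.3013.
Accumulation ratio R = 1/(1 − f) ≈ 1/0.6987 ≈ 1.4312.
Each bolus raises the concentration by D/Vd = 2323/89 ≈ 26.101 mcg/mL.
Cmax,ss = C₀/(1 − f) ≈ 26.101/0.6987 ≈ 37.357 mcg/mL.
Steady-state trough Cmin,ss = Cmax,ss·f ≈ 37.357 × 0.3013 ≈ 11.256 mcg/mL.
Trough 11.3 mcg/mL vs MEC 4 mcg/mL: adequate.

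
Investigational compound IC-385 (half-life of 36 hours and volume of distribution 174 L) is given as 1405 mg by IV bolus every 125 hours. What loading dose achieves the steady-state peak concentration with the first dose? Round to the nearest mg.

f = (1/2)^(125/36) ≈ 0.090107; accumulation ratio R = 1/(1−f) ≈ 1.09903.
Loading dose to hit Cmax,ss on first dose: D_load = D_maint·R ≈ 1405 × 1.09903 ≈ 1544.14 mg.

1544 mg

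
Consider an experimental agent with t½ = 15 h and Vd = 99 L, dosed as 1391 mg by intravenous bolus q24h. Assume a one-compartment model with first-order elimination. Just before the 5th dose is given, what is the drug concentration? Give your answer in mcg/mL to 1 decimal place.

f = (1/2)^(τ/t½) = (1/2)^(24/15) ≈ 0.3299.
C₀ = D/Vd = 1391/99 ≈ 14.051 mcg/mL.
Before the 5th dose, 4 doses have been given. Superposition: Cmin = C₀·(f + f² + … + f^4).
≈ 14.051 × (0.3299 + 0.1088 + 0.0359 + 0.0118) ≈ 14.051 × 0.4864 ≈ 6.834 mcg/mL.

6.8 mcg/mL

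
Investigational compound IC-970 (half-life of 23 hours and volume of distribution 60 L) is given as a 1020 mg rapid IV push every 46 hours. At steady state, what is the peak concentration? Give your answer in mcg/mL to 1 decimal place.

The dosing interval is 2 half-lives, so f = 2^(−2) = 0.25.
At steady state, R = 1/(1 − 0.25) = 4/3.
Single-dose peak C₀ = D/Vd = 1020/60 = 17 mcg/mL.
Steady-state peak Cmax,ss = C₀·R = 17 × 4/3 ≈ 22.667 mcg/mL.

22.7 mcg/mL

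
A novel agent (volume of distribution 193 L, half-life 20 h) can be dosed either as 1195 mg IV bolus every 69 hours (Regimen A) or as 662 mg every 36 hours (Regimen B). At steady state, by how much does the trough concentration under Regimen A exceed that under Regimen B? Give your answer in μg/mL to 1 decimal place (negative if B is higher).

Regimen A: f = (1/2)^(69/20) ≈ 0.0915; Cmin,ss = (1195/193)·f/(1−f) ≈ 0.624 μg/mL.
Regimen B: f = (1/2)^(36/20) ≈ 0.2872; Cmin,ss = (662/193)·f/(1−f) ≈ 1.382 μg/mL.
Difference ≈ 0.624 − 1.382 ≈ -0.758 μg/mL.

-0.8 μg/mL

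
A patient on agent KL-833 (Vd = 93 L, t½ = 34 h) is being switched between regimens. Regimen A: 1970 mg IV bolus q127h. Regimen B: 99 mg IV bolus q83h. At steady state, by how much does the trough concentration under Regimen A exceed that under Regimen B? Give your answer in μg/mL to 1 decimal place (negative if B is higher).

1.5 μg/mL

Regimen A: f = (1/2)^(127/34) ≈ 0.0751; Cmin,ss = (1970/93)·f/(1−f) ≈ 1.720 μg/mL.
Regimen B: f = (1/2)^(83/34) ≈ 0.1841; Cmin,ss = (99/93)·f/(1−f) ≈ 0.240 μg/mL.
Difference ≈ 1.720 − 0.240 ≈ 1.480 μg/mL.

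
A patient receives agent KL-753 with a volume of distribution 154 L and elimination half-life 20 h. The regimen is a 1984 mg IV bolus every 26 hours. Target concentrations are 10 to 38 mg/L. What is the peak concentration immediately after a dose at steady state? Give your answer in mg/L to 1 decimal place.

k = ln2/t½ = ln2/20 ≈ 0.034657 h⁻¹; fraction remaining f = e^(−kτ) = e^(−0.034657×26) ≈ 0.4061.
Accumulation ratio R = 1/(1 − f) ≈ 1/0.5939 ≈ 1.6838.
Single-dose peak C₀ = D/Vd = 1984/154 ≈ 12.883 mg/L.
Steady-state peak Cmax,ss = C₀·R ≈ 12.883 × 1.6838 ≈ 21.692 mg/L.
Peak 21.7 mg/L vs MTC 38 mg/L: below toxic threshold.

21.7 mg/L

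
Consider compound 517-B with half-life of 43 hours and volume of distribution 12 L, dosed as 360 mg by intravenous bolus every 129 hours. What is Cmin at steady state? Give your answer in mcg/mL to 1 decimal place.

The dosing interval is 3 half-lives, so f = 2^(−3) = 0.125.
Accumulation ratio R = 1/(1 − f) = 1/0.875 = 8/7.
Single-dose peak C₀ = D/Vd = 360/12 = 30 mcg/mL.
Steady-state peak Cmax,ss = C₀·R = 30 × 8/7 ≈ 34.286 mcg/mL.
Steady-state trough Cmin,ss = Cmax,ss·f ≈ 34.286 × 0.125 ≈ 4.286 mcg/mL.

4.3 mcg/mL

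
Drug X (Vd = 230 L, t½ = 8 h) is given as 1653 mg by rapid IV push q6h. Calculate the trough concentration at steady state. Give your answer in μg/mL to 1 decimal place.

Over one 6-h interval, 6/8 ≈ 0.75 half-lives elapse, leaving f ≈ 0.5946 of each dose.
Accumulation ratio R = 1/(1 − f) ≈ 1/0.4054 ≈ 2.4667.
Single-dose peak C₀ = D/Vd = 1653/230 ≈ 7.187 μg/mL.
Cmax,ss = C₀/(1 − f) ≈ 7.187/0.4054 ≈ 17.728 μg/mL.
One interval later, Cmin,ss = Cmax,ss·e^(−kτ) ≈ 17.728 × 0.5946 ≈ 10.541 μg/mL.

10.5 μg/mL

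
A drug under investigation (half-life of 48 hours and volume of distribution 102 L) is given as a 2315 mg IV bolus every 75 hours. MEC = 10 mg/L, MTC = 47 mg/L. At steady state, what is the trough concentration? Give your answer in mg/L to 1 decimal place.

Over one 75-h interval, 75/48 ≈ 1.5625 half-lives elapse, leaving f ≈ 0.3386 of each dose.
Each bolus raises the concentration by D/Vd = 2315/102 ≈ 22.696 mg/L.
Steady-state trough Cmin,ss = C₀·f/(1−f) ≈ 22.696 × 0.3386/0.6614 ≈ 11.619 mg/L.
Trough 11.6 mg/L vs MEC 10 mg/L: adequate.

11.6 mg/L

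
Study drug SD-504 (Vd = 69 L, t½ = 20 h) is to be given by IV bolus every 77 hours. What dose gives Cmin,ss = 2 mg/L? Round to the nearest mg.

1852 mg

τ/t½ = 77/20 ≈ 3.85, so f = (1/2)^(77/20) ≈ 0.069348.
Cmin,ss = (D/Vd)·f/(1−f), so D = Cmin,ss·Vd·(1−f)/f.
D = 2 × 69 × (1−f)/f ≈ 2 × 69 × 13.42003 ≈ 1851.96 mg.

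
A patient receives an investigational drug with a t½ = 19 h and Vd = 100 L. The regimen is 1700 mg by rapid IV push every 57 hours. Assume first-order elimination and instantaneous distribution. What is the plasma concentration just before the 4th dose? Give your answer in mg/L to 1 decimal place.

2.4 mg/L

f = (1/2)^(τ/t½) = (1/2)^(57/19) ≈ 0.1250.
C₀ = D/Vd = 1700/100 ≈ 17.000 mg/L.
Before the 4th dose, 3 doses have been given. Superposition: Cmin = C₀·(f + f² + … + f^3).
≈ 17.000 × (0.1250 + 0.0156 + 0.0020) ≈ 17.000 × 0.1426 ≈ 2.424 mg/L.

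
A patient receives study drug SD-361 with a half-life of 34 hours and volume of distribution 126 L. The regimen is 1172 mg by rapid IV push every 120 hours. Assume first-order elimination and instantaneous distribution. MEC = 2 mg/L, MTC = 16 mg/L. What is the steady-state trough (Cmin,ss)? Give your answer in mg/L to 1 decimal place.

k = ln2/t½ = ln2/34 ≈ 0.020387 h⁻¹; fraction remaining f = e^(−kτ) = e^(−0.020387×120) ≈ 0.0866.
At steady state, accumulation factor R = 1/(1 − e^(−kτ)) ≈ 1.0948.
Single-dose peak C₀ = D/Vd = 1172/126 ≈ 9.302 mg/L.
Cmax,ss = C₀/(1 − f) ≈ 9.302/0.9134 ≈ 10.184 mg/L.
One interval later, Cmin,ss = Cmax,ss·e^(−kτ) ≈ 10.184 × 0.0866 ≈ 0.882 mg/L.
Trough 0.9 mg/L vs MEC 2 mg/L: subtherapeutic.

0.9 mg/L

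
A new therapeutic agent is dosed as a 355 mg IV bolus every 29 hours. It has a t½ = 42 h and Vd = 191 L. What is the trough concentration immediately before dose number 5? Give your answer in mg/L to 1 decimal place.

f = (1/2)^(τ/t½) = (1/2)^(29/42) ≈ 0.6196.
C₀ = D/Vd = 355/191 ≈ 1.859 mg/L.
Before the 5th dose, 4 doses have been given. Superposition: Cmin = C₀·(f + f² + … + f^4).
≈ 1.859 × (0.6196 + 0.3839 + 0.2379 + 0.1474) ≈ 1.859 × 1.3888 ≈ 2.582 mg/L.

2.6 mg/L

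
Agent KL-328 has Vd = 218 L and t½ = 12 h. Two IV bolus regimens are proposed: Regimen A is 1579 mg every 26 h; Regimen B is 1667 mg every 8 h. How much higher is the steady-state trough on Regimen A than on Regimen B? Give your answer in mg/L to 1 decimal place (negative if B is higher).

-10.9 mg/L

Regimen A: f = (1/2)^(26/12) ≈ 0.2227; Cmin,ss = (1579/218)·f/(1−f) ≈ 2.075 mg/L.
Regimen B: f = (1/2)^(8/12) ≈ 0.6300; Cmin,ss = (1667/218)·f/(1−f) ≈ 13.020 mg/L.
Difference ≈ 2.075 − 13.020 ≈ -10.945 mg/L.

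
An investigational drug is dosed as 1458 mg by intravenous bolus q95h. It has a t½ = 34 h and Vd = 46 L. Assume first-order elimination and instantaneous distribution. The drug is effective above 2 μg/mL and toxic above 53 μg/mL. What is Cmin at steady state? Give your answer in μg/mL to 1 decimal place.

5.3 μg/mL

Over one 95-h interval, 95/34 ≈ 2.7941 half-lives elapse, leaving f ≈ 0.1442 of each dose.
At steady state, accumulation factor R = 1/(1 − e^(−kτ)) ≈ 1.1685.
Single-dose peak C₀ = D/Vd = 1458/46 ≈ 31.696 μg/mL.
Cmax,ss = C₀/(1 − f) ≈ 31.696/0.8558 ≈ 37.037 μg/mL.
One interval later, Cmin,ss = Cmax,ss·e^(−kτ) ≈ 37.037 × 0.1442 ≈ 5.341 μg/mL.
Trough 5.3 μg/mL vs MEC 2 μg/mL: adequate.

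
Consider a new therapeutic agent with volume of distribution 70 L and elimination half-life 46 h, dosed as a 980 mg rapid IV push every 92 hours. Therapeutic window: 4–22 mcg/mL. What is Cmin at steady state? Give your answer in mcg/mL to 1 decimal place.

The dosing interval is 2 half-lives, so f = 2^(−2) = 0.25.
Accumulation ratio R = 1/(1 − f) = 1/0.75 = 4/3.
Single-dose peak C₀ = D/Vd = 980/70 = 14 mcg/mL.
Steady-state peak Cmax,ss = C₀·R = 14 × 4/3 ≈ 18.667 mcg/mL.
Steady-state trough Cmin,ss = Cmax,ss·f ≈ 18.667 × 0.25 ≈ 4.667 mcg/mL.
Trough 4.7 mcg/mL vs MEC 4 mcg/mL: adequate.

4.7 mcg/mL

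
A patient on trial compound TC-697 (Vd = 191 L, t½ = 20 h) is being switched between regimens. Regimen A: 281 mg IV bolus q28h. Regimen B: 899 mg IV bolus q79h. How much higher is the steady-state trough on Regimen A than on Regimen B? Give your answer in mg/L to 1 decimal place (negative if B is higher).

0.6 mg/L

Regimen A: f = (1/2)^(28/20) ≈ 0.3789; Cmin,ss = (281/191)·f/(1−f) ≈ 0.898 mg/L.
Regimen B: f = (1/2)^(79/20) ≈ 0.0647; Cmin,ss = (899/191)·f/(1−f) ≈ 0.326 mg/L.
Difference ≈ 0.898 − 0.326 ≈ 0.572 mg/L.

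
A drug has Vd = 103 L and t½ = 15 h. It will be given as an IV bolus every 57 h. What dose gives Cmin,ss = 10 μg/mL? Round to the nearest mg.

τ/t½ = 57/15 ≈ 3.8, so f = (1/2)^(57/15) ≈ 0.071794.
Cmin,ss = (D/Vd)·f/(1−f), so D = Cmin,ss·Vd·(1−f)/f.
D = 10 × 103 × (1−f)/f ≈ 10 × 103 × 12.92874 ≈ 13316.60 mg.

13317 mg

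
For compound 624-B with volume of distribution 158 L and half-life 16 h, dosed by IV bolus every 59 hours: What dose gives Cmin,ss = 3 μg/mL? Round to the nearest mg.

τ/t½ = 59/16 ≈ 3.6875, so f = (1/2)^(59/16) ≈ 0.077616.
Cmin,ss = (D/Vd)·f/(1−f), so D = Cmin,ss·Vd·(1−f)/f.
D = 3 × 158 × (1−f)/f ≈ 3 × 158 × 11.88394 ≈ 5632.99 mg.

5633 mg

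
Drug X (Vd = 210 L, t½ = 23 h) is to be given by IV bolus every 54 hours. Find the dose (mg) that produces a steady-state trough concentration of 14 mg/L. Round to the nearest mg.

12026 mg

τ/t½ = 54/23 ≈ 2.3478, so f = (1/2)^(54/23) ≈ 0.196442.
Cmin,ss = (D/Vd)·f/(1−f), so D = Cmin,ss·Vd·(1−f)/f.
D = 14 × 210 × (1−f)/f ≈ 14 × 210 × 4.09056 ≈ 12026.25 mg.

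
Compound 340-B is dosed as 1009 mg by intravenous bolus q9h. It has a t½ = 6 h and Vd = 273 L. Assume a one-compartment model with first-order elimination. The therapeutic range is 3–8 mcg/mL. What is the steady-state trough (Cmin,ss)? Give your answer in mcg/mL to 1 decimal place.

2.0 mcg/mL

Over one 9-h interval, 9/6 ≈ 1.5 half-lives elapse, leaving f ≈ 0.3536 of each dose.
Accumulation ratio R = 1/(1 − f) ≈ 1/0.6464 ≈ 1.5470.
Single-dose peak C₀ = D/Vd = 1009/273 ≈ 3.696 mcg/mL.
Steady-state peak Cmax,ss = C₀·R ≈ 3.696 × 1.5470 ≈ 5.718 mcg/mL.
Steady-state trough Cmin,ss = Cmax,ss·f ≈ 5.718 × 0.3536 ≈ 2.022 mcg/mL.
Trough 2.0 mcg/mL vs MEC 3 mcg/mL: subtherapeutic.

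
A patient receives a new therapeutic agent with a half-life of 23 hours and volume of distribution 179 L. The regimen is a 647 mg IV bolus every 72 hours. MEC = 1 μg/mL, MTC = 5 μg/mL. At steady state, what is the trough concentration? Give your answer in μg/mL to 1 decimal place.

τ/t½ = 72/23 ≈ 3.1304, so fraction remaining f = (1/2)^(72/23) ≈ 0.1142.
Accumulation ratio R = 1/(1 − f) ≈ 1/0.8858 ≈ 1.1289.
Single-dose peak C₀ = D/Vd = 647/179 ≈ 3.615 μg/mL.
Steady-state peak Cmax,ss = C₀·R ≈ 3.615 × 1.1289 ≈ 4.081 μg/mL.
Steady-state trough Cmin,ss = Cmax,ss·f ≈ 4.081 × 0.1142 ≈ 0.466 μg/mL.
Trough 0.5 μg/mL vs MEC 1 μg/mL: subtherapeutic.

0.5 μg/mL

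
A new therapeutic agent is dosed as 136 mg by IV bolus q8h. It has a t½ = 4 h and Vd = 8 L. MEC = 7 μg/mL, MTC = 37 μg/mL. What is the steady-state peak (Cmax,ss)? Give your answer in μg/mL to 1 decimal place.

22.7 μg/mL

The dosing interval is 2 half-lives, so f = 2^(−2) = 0.25.
At steady state, R = 1/(1 − 0.25) = 4/3.
Single-dose peak C₀ = D/Vd = 136/8 = 17 μg/mL.
Steady-state peak Cmax,ss = C₀·R = 17 × 4/3 ≈ 22.667 μg/mL.
Peak 22.7 μg/mL vs MTC 37 μg/mL: below toxic threshold.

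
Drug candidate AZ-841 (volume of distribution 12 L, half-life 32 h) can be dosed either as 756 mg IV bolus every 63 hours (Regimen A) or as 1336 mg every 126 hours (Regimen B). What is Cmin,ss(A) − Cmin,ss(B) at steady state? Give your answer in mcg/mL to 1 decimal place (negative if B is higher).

Regimen A: f = (1/2)^(63/32) ≈ 0.2555; Cmin,ss = (756/12)·f/(1−f) ≈ 21.621 mcg/mL.
Regimen B: f = (1/2)^(126/32) ≈ 0.0653; Cmin,ss = (1336/12)·f/(1−f) ≈ 7.778 mcg/mL.
Difference ≈ 21.621 − 7.778 ≈ 13.843 mcg/mL.

13.8 mcg/mL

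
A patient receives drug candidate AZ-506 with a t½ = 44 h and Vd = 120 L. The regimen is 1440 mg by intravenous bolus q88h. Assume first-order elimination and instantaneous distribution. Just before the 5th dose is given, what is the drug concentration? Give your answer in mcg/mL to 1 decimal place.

4.0 mcg/mL

f = (1/2)^(τ/t½) = (1/2)^(88/44) ≈ 0.2500.
C₀ = D/Vd = 1440/120 ≈ 12.000 mcg/mL.
Before the 5th dose, 4 doses have been given. Superposition: Cmin = C₀·(f + f² + … + f^4).
≈ 12.000 × (0.2500 + 0.0625 + 0.0156 + 0.0039) ≈ 12.000 × 0.3320 ≈ 3.984 mcg/mL.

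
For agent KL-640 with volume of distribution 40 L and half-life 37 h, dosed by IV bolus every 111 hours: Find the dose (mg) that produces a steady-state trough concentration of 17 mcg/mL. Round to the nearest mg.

τ/t½ = 111/37 ≈ 3, so f = (1/2)^(111/37) ≈ 0.125000.
Cmin,ss = (D/Vd)·f/(1−f), so D = Cmin,ss·Vd·(1−f)/f.
D = 17 × 40 × (1−f)/f ≈ 17 × 40 × 7.00000 ≈ 4760.00 mg.

4760 mg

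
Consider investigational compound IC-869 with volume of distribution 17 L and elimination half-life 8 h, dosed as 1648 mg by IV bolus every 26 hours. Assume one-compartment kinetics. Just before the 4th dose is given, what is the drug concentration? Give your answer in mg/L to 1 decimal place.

11.4 mg/L

f = (1/2)^(τ/t½) = (1/2)^(26/8) ≈ 0.1051.
C₀ = D/Vd = 1648/17 ≈ 96.941 mg/L.
Before the 4th dose, 3 doses have been given. Superposition: Cmin = C₀·(f + f² + … + f^3).
≈ 96.941 × (0.1051 + 0.0110 + 0.0012) ≈ 96.941 × 0.1173 ≈ 11.371 mg/L.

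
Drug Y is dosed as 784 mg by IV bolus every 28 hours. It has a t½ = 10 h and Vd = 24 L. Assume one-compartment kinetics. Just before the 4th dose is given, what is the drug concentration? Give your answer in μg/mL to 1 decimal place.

f = (1/2)^(τ/t½) = (1/2)^(28/10) ≈ 0.1436.
C₀ = D/Vd = 784/24 ≈ 32.667 μg/mL.
Before the 4th dose, 3 doses have been given. Superposition: Cmin = C₀·(f + f² + … + f^3).
≈ 32.667 × (0.1436 + 0.0206 + 0.0030) ≈ 32.667 × 0.1672 ≈ 5.462 μg/mL.

5.5 μg/mL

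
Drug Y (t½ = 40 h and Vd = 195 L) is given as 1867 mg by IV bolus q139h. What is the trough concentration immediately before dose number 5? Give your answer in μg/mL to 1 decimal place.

0.9 μg/mL

f = (1/2)^(τ/t½) = (1/2)^(139/40) ≈ 0.0899.
C₀ = D/Vd = 1867/195 ≈ 9.574 μg/mL.
Before the 5th dose, 4 doses have been given. Superposition: Cmin = C₀·(f + f² + … + f^4).
≈ 9.574 × (0.0899 + 0.0081 + 0.0007 + 0.0001) ≈ 9.574 × 0.0988 ≈ 0.946 μg/mL.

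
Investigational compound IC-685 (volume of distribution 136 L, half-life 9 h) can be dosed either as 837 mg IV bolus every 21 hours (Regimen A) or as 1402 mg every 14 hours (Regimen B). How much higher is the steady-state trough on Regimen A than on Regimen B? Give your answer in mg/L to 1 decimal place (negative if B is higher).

Regimen A: f = (1/2)^(21/9) ≈ 0.1984; Cmin,ss = (837/136)·f/(1−f) ≈ 1.523 mg/L.
Regimen B: f = (1/2)^(14/9) ≈ 0.3402; Cmin,ss = (1402/136)·f/(1−f) ≈ 5.315 mg/L.
Difference ≈ 1.523 − 5.315 ≈ -3.792 mg/L.

-3.8 mg/L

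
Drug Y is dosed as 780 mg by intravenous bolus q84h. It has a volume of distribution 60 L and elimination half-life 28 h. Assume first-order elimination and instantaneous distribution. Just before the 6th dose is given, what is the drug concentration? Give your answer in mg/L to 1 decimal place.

1.9 mg/L

f = (1/2)^(τ/t½) = (1/2)^(84/28) ≈ 0.1250.
C₀ = D/Vd = 780/60 ≈ 13.000 mg/L.
Before the 6th dose, 5 doses have been given. Superposition: Cmin = C₀·(f + f² + … + f^5).
≈ 13.000 × (0.1250 + 0.0156 + 0.0020 + 0.0002 + 0.0000) ≈ 13.000 × 0.1428 ≈ 1.856 mg/L.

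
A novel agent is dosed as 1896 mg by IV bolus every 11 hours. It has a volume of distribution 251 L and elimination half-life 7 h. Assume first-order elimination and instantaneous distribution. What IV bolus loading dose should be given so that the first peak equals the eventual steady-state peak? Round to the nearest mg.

2857 mg

f = (1/2)^(11/7) ≈ 0.336475; accumulation ratio R = 1/(1−f) ≈ 1.50710.
Loading dose to hit Cmax,ss on first dose: D_load = D_maint·R ≈ 1896 × 1.50710 ≈ 2857.46 mg.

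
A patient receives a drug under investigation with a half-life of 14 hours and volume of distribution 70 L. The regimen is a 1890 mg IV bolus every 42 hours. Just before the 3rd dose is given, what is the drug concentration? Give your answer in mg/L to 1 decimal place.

3.8 mg/L

f = (1/2)^(τ/t½) = (1/2)^(42/14) ≈ 0.1250.
C₀ = D/Vd = 1890/70 ≈ 27.000 mg/L.
Before the 3rd dose, 2 doses have been given. Superposition: Cmin = C₀·(f + f²).
≈ 27.000 × (0.1250 + 0.0156) ≈ 27.000 × 0.1406 ≈ 3.796 mg/L.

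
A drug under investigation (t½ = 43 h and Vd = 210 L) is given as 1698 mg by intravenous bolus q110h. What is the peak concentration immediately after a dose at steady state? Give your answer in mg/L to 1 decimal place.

τ/t½ = 110/43 ≈ 2.5581, so fraction remaining f = (1/2)^(110/43) ≈ 0.1698.
At steady state, accumulation factor R = 1/(1 − e^(−kτ)) ≈ 1.2045.
Each bolus raises the concentration by D/Vd = 1698/210 ≈ 8.086 mg/L.
Cmax,ss = C₀/(1 − f) ≈ 8.086/0.8302 ≈ 9.740 mg/L.

9.7 mg/L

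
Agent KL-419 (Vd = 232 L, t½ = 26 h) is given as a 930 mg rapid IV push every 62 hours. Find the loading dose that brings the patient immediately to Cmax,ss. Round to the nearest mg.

1150 mg

f = (1/2)^(62/26) ≈ 0.191496; accumulation ratio R = 1/(1−f) ≈ 1.23685.
Loading dose to hit Cmax,ss on first dose: D_load = D_maint·R ≈ 930 × 1.23685 ≈ 1150.27 mg.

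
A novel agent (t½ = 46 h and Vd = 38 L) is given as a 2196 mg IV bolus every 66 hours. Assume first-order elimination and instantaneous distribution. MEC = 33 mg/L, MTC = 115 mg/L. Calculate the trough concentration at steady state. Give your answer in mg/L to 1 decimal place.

33.9 mg/L

k = ln2/t½ = ln2/46 ≈ 0.015068 h⁻¹; fraction remaining f = e^(−kτ) = e^(−0.015068×66) ≈ 0.3699.
Single-dose peak C₀ = D/Vd = 2196/38 ≈ 57.789 mg/L.
Steady-state trough Cmin,ss = C₀·f/(1−f) ≈ 57.789 × 0.3699/0.6301 ≈ 33.925 mg/L.
Trough 33.9 mg/L vs MEC 33 mg/L: adequate.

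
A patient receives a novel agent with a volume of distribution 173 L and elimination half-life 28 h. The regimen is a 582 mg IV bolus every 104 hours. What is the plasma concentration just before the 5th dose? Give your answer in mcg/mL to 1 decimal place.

0.3 mcg/mL

f = (1/2)^(τ/t½) = (1/2)^(104/28) ≈ 0.0762.
C₀ = D/Vd = 582/173 ≈ 3.364 mcg/mL.
Before the 5th dose, 4 doses have been given. Superposition: Cmin = C₀·(f + f² + … + f^4).
≈ 3.364 × (0.0762 + 0.0058 + 0.0004 + 0.0000) ≈ 3.364 × 0.0824 ≈ 0.277 mcg/mL.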